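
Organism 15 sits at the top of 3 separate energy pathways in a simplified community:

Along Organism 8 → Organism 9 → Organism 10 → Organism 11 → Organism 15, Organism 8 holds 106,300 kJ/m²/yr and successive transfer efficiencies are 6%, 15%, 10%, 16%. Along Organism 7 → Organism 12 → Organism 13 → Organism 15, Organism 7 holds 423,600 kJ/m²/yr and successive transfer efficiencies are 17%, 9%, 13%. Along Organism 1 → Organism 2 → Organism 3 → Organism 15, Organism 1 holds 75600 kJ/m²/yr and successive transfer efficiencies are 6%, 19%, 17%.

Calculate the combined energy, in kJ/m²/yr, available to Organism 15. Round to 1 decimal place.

Via Organism 8: 106300 × 0.06 × 0.15 × 0.1 × 0.16 = 15.3072 kJ/m²/yr
Via Organism 7: 423600 × 0.17 × 0.09 × 0.13 = 842.5404 kJ/m²/yr
Via Organism 1: 75600 × 0.06 × 0.19 × 0.17 = 146.5128 kJ/m²/yr
Total at Organism 15: 15.3072 + 842.5404 + 146.5128 = 1004.3604 kJ/m²/yr

1004.4 kJ/m²/yr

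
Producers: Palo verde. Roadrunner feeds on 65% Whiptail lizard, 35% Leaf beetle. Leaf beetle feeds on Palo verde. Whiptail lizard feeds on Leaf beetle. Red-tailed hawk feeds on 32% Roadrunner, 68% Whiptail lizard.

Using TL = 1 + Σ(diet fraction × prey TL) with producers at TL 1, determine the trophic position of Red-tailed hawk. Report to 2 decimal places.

4.21

Leaf beetle: 1 + 1 = 2
Whiptail lizard: 1 + 2 = 3
Roadrunner: 1 + (0.65×3 + 0.35×2) = 3.65
Red-tailed hawk: 1 + (0.32×3.65 + 0.68×3) = 4.208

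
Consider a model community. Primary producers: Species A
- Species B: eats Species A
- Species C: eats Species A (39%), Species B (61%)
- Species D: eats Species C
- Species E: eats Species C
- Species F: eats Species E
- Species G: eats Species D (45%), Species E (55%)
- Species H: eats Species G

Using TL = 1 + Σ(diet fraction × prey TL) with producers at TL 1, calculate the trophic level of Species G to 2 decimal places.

4.61

Species B: 1 + 1 = 2
Species C: 1 + (0.39×1 + 0.61×2) = 2.61
Species D: 1 + 2.61 = 3.61
Species E: 1 + 2.61 = 3.61
Species F: 1 + 3.61 = 4.61
Species G: 1 + (0.45×3.61 + 0.55×3.61) = 4.61
Species H: 1 + 4.61 = 5.61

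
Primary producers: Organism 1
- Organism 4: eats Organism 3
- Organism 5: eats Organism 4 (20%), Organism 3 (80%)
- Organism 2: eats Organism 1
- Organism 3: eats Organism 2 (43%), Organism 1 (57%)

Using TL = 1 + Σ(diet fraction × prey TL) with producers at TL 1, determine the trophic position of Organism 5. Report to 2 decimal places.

3.63

Organism 2: 1 + 1 = 2
Organism 3: 1 + (0.43×2 + 0.57×1) = 2.43
Organism 4: 1 + 2.43 = 3.43
Organism 5: 1 + (0.2×3.43 + 0.8×2.43) = 3.63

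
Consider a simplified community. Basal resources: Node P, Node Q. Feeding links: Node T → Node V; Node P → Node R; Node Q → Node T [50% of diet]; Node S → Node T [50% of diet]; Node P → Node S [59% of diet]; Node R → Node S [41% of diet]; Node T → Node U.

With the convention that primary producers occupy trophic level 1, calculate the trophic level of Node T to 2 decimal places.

Node R: 1 + 1 = 2
Node S: 1 + (0.59×1 + 0.41×2) = 2.41
Node T: 1 + (0.5×2.41 + 0.5×1) = 2.705
Node U: 1 + 2.705 = 3.705
Node V: 1 + 2.705 = 3.705

2.71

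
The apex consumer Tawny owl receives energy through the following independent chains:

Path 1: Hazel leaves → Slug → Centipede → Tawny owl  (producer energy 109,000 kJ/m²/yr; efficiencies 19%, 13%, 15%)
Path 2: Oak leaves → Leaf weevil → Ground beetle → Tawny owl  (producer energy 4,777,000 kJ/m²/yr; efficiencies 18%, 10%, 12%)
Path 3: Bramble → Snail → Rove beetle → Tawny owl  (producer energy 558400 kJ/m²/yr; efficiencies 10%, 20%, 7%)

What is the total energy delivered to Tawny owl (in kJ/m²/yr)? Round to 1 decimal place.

Path 1: 109000 × 0.19 × 0.13 × 0.15 = 403.845 kJ/m²/yr
Path 2: 4777000 × 0.18 × 0.1 × 0.12 = 10318.32 kJ/m²/yr
Path 3: 558400 × 0.1 × 0.2 × 0.07 = 781.76 kJ/m²/yr
Total at Tawny owl: 403.845 + 10318.32 + 781.76 = 11503.925 kJ/m²/yr

11503.9 kJ/m²/yr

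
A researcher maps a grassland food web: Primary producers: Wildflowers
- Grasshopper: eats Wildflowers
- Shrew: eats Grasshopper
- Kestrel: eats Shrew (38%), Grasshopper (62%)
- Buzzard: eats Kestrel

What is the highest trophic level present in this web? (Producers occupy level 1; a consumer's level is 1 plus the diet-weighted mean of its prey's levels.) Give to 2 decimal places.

4.38

Grasshopper: 1 + 1 = 2
Shrew: 1 + 2 = 3
Kestrel: 1 + (0.38×3 + 0.62×2) = 3.38
Buzzard: 1 + 3.38 = 4.38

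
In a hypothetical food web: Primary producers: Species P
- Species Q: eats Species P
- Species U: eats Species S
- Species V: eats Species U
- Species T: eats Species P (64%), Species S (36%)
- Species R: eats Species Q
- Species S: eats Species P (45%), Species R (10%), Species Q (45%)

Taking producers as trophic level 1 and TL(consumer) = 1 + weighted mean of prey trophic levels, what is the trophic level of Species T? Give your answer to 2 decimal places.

Species Q: 1 + 1 = 2
Species R: 1 + 2 = 3
Species S: 1 + (0.45×1 + 0.1×3 + 0.45×2) = 2.65
Species T: 1 + (0.64×1 + 0.36×2.65) = 2.594
Species U: 1 + 2.65 = 3.65
Species V: 1 + 3.65 = 4.65

2.59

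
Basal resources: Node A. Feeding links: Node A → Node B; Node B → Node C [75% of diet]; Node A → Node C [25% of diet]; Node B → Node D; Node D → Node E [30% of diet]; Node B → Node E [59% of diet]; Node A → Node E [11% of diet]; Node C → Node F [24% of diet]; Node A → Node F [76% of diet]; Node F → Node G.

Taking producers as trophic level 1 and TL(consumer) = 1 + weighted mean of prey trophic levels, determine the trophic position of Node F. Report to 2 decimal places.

Node B: 1 + 1 = 2
Node C: 1 + (0.75×2 + 0.25×1) = 2.75
Node D: 1 + 2 = 3
Node E: 1 + (0.3×3 + 0.59×2 + 0.11×1) = 3.19
Node F: 1 + (0.24×2.75 + 0.76×1) = 2.42
Node G: 1 + 2.42 = 3.42

2.42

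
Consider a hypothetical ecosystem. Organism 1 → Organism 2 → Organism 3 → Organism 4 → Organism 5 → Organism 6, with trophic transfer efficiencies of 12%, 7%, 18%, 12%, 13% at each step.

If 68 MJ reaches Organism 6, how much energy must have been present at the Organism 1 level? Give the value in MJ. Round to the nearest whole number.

2882920 MJ

Cumulative transfer efficiency: 0.12 × 0.07 × 0.18 × 0.12 × 0.13 = 0.0000235872
Organism 1 energy = 68 / 0.0000235872 = 2882920 MJ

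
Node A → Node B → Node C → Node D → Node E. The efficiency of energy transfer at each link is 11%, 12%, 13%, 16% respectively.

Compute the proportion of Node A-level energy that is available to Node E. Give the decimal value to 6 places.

0.000275

Product of link efficiencies: 0.11 × 0.12 × 0.13 × 0.16 = 0.00027456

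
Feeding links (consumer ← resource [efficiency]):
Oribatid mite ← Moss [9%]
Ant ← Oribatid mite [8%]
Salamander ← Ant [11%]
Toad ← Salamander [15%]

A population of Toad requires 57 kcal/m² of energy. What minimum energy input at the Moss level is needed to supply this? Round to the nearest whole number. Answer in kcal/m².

Cumulative transfer efficiency: 0.09 × 0.08 × 0.11 × 0.15 = 0.0001188
Moss energy = 57 / 0.0001188 = 479798 kcal/m²

479798 kcal/m²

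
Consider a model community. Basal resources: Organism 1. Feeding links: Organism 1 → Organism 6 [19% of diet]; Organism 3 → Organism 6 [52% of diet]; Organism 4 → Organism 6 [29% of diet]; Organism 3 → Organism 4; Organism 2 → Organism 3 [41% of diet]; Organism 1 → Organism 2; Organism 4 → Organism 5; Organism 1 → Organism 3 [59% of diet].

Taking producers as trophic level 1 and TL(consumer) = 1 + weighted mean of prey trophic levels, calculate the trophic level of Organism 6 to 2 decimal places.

3.43

Organism 2: 1 + 1 = 2
Organism 3: 1 + (0.59×1 + 0.41×2) = 2.41
Organism 4: 1 + 2.41 = 3.41
Organism 5: 1 + 3.41 = 4.41
Organism 6: 1 + (0.29×3.41 + 0.52×2.41 + 0.19×1) = 3.4321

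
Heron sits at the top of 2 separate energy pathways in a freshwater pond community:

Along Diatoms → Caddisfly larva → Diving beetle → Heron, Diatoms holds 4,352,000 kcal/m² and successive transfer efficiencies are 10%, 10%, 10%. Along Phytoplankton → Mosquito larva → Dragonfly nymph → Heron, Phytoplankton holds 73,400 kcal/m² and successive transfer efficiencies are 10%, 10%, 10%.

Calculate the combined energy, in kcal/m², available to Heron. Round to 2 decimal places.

Via Diatoms: 4352000 × 0.1 × 0.1 × 0.1 = 4352 kcal/m²
Via Phytoplankton: 73400 × 0.1 × 0.1 × 0.1 = 73.4 kcal/m²
Total at Heron: 4352 + 73.4 = 4425.4 kcal/m²

4425.40 kcal/m²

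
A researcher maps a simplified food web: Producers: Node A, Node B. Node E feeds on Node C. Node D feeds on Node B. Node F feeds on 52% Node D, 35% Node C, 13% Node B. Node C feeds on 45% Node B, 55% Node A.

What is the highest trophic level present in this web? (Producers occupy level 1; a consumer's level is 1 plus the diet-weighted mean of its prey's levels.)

3

Node C: 1 + (0.45×1 + 0.55×1) = 2
Node D: 1 + 1 = 2
Node E: 1 + 2 = 3
Node F: 1 + (0.52×2 + 0.35×2 + 0.13×1) = 2.87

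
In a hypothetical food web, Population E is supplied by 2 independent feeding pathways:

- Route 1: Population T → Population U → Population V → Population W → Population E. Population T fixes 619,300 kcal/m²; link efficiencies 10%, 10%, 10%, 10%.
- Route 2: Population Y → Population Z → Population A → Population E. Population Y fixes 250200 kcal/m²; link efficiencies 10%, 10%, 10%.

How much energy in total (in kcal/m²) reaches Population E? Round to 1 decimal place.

312.1 kcal/m²

Route 1: 619300 × 0.1 × 0.1 × 0.1 × 0.1 = 61.93 kcal/m²
Route 2: 250200 × 0.1 × 0.1 × 0.1 = 250.2 kcal/m²
Total at Population E: 61.93 + 250.2 = 312.13 kcal/m²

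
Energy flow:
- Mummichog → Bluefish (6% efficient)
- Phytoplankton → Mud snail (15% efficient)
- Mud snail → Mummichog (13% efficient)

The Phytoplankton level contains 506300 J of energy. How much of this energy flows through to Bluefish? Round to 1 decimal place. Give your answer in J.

Mud snail: 506300 × 0.15 = 75945 J
Mummichog: 75945 × 0.13 = 9872.85 J
Bluefish: 9872.85 × 0.06 = 592.371 J

592.4 J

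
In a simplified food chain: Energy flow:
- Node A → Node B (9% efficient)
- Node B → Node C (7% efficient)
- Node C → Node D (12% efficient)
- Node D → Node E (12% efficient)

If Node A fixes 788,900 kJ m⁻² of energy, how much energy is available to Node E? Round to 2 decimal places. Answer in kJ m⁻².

71.57 kJ m⁻²

Node B: 788900 × 0.09 = 71001 kJ m⁻²
Node C: 71001 × 0.07 = 4970.07 kJ m⁻²
Node D: 4970.07 × 0.12 = 596.4084 kJ m⁻²
Node E: 596.4084 × 0.12 = 71.569008 kJ m⁻²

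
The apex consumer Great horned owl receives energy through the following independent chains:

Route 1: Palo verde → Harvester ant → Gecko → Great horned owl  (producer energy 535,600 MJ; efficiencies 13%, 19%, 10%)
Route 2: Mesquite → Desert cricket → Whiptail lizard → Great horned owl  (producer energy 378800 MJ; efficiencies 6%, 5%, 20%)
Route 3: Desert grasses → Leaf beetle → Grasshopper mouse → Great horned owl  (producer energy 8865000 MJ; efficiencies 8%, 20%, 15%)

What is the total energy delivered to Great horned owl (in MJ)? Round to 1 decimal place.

22826.2 MJ

Route 1: 535600 × 0.13 × 0.19 × 0.1 = 1322.932 MJ
Route 2: 378800 × 0.06 × 0.05 × 0.2 = 227.28 MJ
Route 3: 8865000 × 0.08 × 0.2 × 0.15 = 21276 MJ
Total at Great horned owl: 1322.932 + 227.28 + 21276 = 22826.212 MJ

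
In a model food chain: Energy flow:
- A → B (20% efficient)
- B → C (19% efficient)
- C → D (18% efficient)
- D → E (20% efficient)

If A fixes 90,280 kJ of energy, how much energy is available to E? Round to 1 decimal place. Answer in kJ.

123.5 kJ

B: 90280 × 0.2 = 18056 kJ
C: 18056 × 0.19 = 3430.64 kJ
D: 3430.64 × 0.18 = 617.5152 kJ
E: 617.5152 × 0.2 = 123.50304 kJ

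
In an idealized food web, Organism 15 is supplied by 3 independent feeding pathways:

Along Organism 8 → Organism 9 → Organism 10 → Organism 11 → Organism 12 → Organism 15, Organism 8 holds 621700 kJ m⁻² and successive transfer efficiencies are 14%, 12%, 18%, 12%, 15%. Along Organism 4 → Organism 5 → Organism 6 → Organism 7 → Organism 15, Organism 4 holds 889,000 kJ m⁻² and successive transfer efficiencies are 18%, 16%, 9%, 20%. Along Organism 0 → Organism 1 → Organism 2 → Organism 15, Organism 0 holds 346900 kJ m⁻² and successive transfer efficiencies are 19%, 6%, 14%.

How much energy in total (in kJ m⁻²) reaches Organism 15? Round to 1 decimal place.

Via Organism 8: 621700 × 0.14 × 0.12 × 0.18 × 0.12 × 0.15 = 33.8403744 kJ m⁻²
Via Organism 4: 889000 × 0.18 × 0.16 × 0.09 × 0.2 = 460.8576 kJ m⁻²
Via Organism 0: 346900 × 0.19 × 0.06 × 0.14 = 553.6524 kJ m⁻²
Total at Organism 15: 33.8403744 + 460.8576 + 553.6524 = 1048.3503744 kJ m⁻²

1048.4 kJ m⁻²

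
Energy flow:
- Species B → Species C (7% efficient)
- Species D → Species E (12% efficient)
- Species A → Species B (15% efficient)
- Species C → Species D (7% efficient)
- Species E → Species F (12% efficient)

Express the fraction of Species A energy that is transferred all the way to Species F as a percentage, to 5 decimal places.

Product of link efficiencies: 0.15 × 0.07 × 0.07 × 0.12 × 0.12 = 0.000010584
As a percentage: 0.000010584 × 100 = 0.00106%

0.00106%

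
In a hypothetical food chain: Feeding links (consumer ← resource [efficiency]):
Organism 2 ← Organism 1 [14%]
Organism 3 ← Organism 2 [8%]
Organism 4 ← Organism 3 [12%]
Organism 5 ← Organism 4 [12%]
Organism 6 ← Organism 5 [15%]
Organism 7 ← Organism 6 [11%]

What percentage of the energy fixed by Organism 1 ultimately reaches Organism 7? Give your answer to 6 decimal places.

Product of link efficiencies: 0.14 × 0.08 × 0.12 × 0.12 × 0.15 × 0.11 = 0.00000266112
As a percentage: 0.00000266112 × 100 = 0.000266%

0.000266%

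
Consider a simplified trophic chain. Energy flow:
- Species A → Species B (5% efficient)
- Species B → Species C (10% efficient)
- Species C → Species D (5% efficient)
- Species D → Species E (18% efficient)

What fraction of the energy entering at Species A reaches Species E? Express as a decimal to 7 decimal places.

0.0000450

Product of link efficiencies: 0.05 × 0.1 × 0.05 × 0.18 = 0.000045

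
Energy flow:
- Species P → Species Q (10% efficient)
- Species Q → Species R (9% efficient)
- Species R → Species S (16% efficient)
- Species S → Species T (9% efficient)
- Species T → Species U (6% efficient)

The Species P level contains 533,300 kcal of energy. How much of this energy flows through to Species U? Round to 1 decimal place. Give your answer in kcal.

4.1 kcal

Species Q: 533300 × 0.1 = 53330 kcal
Species R: 53330 × 0.09 = 4799.7 kcal
Species S: 4799.7 × 0.16 = 767.952 kcal
Species T: 767.952 × 0.09 = 69.11568 kcal
Species U: 69.11568 × 0.06 = 4.1469408 kcal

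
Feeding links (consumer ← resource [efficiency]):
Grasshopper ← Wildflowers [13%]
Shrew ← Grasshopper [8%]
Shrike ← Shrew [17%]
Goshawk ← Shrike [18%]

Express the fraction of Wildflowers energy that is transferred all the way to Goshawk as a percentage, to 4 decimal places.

0.0318%

Product of link efficiencies: 0.13 × 0.08 × 0.17 × 0.18 = 0.00031824
As a percentage: 0.00031824 × 100 = 0.0318%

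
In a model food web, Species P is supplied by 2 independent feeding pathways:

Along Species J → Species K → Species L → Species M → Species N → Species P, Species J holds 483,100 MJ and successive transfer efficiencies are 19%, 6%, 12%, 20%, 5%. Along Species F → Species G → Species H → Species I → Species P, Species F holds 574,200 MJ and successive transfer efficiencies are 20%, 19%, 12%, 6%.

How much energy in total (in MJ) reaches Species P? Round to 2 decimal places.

Via Species J: 483100 × 0.19 × 0.06 × 0.12 × 0.2 × 0.05 = 6.608808 MJ
Via Species F: 574200 × 0.2 × 0.19 × 0.12 × 0.06 = 157.10112 MJ
Total at Species P: 6.608808 + 157.10112 = 163.709928 MJ

163.71 MJ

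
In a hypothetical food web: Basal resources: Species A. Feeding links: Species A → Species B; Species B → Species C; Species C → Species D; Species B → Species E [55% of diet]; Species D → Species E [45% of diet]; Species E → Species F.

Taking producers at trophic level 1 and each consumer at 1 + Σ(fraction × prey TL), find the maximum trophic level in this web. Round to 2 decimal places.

Species B: 1 + 1 = 2
Species C: 1 + 2 = 3
Species D: 1 + 3 = 4
Species E: 1 + (0.55×2 + 0.45×4) = 3.9
Species F: 1 + 3.9 = 4.9

4.90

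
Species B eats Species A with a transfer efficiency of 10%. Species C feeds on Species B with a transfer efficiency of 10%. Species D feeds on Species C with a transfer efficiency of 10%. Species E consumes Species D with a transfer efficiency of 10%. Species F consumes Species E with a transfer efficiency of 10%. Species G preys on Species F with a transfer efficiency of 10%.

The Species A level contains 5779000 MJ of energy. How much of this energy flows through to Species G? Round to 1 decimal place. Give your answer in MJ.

Species B: 5779000 × 0.1 = 577900 MJ
Species C: 577900 × 0.1 = 57790 MJ
Species D: 57790 × 0.1 = 5779 MJ
Species E: 5779 × 0.1 = 577.9 MJ
Species F: 577.9 × 0.1 = 57.79 MJ
Species G: 57.79 × 0.1 = 5.779 MJ

5.8 MJ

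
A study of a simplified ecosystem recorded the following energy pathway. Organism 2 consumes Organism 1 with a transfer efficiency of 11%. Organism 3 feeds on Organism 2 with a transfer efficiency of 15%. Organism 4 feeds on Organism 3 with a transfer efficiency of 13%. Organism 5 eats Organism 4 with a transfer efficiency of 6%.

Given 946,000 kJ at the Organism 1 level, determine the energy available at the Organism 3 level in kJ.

Organism 2: 946000 × 0.11 = 104060 kJ
Organism 3: 104060 × 0.15 = 15609 kJ

15609 kJ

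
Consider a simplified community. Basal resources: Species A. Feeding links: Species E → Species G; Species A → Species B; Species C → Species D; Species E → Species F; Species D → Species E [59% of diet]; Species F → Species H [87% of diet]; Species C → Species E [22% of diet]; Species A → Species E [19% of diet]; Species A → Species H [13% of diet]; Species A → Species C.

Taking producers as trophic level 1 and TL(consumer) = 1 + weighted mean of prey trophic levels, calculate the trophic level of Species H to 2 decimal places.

Species B: 1 + 1 = 2
Species C: 1 + 1 = 2
Species D: 1 + 2 = 3
Species E: 1 + (0.59×3 + 0.19×1 + 0.22×2) = 3.4
Species F: 1 + 3.4 = 4.4
Species G: 1 + 3.4 = 4.4
Species H: 1 + (0.87×4.4 + 0.13×1) = 4.958

4.96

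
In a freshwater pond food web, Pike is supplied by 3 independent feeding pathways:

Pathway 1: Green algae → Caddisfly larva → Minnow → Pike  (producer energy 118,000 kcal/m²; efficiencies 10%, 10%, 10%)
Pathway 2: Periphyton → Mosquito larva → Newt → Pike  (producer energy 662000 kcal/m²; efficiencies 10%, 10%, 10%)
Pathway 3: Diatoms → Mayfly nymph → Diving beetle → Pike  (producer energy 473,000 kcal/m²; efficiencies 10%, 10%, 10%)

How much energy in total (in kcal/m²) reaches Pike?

Pathway 1: 118000 × 0.1 × 0.1 × 0.1 = 118 kcal/m²
Pathway 2: 662000 × 0.1 × 0.1 × 0.1 = 662 kcal/m²
Pathway 3: 473000 × 0.1 × 0.1 × 0.1 = 473 kcal/m²
Total at Pike: 118 + 662 + 473 = 1253 kcal/m²

1253 kcal/m²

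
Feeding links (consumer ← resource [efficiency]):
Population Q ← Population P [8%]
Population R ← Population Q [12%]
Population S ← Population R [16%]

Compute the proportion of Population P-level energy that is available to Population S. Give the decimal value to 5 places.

Product of link efficiencies: 0.08 × 0.12 × 0.16 = 0.001536

0.00154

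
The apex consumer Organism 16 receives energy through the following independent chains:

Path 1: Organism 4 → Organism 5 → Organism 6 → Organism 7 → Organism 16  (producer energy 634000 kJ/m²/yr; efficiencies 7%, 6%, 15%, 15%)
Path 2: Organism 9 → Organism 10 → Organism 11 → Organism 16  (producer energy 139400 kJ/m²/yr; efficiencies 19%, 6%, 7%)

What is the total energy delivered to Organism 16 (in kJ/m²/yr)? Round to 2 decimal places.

171.15 kJ/m²/yr

Path 1: 634000 × 0.07 × 0.06 × 0.15 × 0.15 = 59.913 kJ/m²/yr
Path 2: 139400 × 0.19 × 0.06 × 0.07 = 111.2412 kJ/m²/yr
Total at Organism 16: 59.913 + 111.2412 = 171.1542 kJ/m²/yr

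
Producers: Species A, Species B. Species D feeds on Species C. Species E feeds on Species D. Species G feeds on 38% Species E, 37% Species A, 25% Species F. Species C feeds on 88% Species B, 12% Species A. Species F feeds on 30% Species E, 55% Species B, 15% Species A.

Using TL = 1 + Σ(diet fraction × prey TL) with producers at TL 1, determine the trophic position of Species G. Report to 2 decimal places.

Species C: 1 + (0.88×1 + 0.12×1) = 2
Species D: 1 + 2 = 3
Species E: 1 + 3 = 4
Species F: 1 + (0.3×4 + 0.55×1 + 0.15×1) = 2.9
Species G: 1 + (0.38×4 + 0.37×1 + 0.25×2.9) = 3.615

3.62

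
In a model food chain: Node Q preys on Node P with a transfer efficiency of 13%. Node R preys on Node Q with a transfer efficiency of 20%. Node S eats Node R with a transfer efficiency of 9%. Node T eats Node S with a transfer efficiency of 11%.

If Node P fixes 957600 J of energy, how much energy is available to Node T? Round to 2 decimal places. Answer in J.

Node Q: 957600 × 0.13 = 124488 J
Node R: 124488 × 0.2 = 24897.6 J
Node S: 24897.6 × 0.09 = 2240.784 J
Node T: 2240.784 × 0.11 = 246.48624 J

246.49 J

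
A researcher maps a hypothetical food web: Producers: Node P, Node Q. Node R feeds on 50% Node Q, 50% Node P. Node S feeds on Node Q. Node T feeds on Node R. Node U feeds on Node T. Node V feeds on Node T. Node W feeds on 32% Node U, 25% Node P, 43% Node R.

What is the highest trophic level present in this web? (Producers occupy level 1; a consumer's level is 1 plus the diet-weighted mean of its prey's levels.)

4

Node R: 1 + (0.5×1 + 0.5×1) = 2
Node S: 1 + 1 = 2
Node T: 1 + 2 = 3
Node U: 1 + 3 = 4
Node V: 1 + 3 = 4
Node W: 1 + (0.32×4 + 0.25×1 + 0.43×2) = 3.39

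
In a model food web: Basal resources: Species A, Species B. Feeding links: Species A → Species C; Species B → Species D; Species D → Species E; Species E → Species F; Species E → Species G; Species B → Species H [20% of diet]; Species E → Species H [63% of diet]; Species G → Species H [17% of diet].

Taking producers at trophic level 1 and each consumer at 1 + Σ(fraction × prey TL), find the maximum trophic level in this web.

4

Species C: 1 + 1 = 2
Species D: 1 + 1 = 2
Species E: 1 + 2 = 3
Species F: 1 + 3 = 4
Species G: 1 + 3 = 4
Species H: 1 + (0.2×1 + 0.63×3 + 0.17×4) = 3.77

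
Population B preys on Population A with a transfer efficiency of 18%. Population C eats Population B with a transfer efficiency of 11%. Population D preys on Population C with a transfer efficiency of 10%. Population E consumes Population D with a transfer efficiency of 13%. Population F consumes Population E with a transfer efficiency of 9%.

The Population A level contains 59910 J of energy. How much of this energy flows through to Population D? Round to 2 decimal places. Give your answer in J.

Population B: 59910 × 0.18 = 10783.8 J
Population C: 10783.8 × 0.11 = 1186.218 J
Population D: 1186.218 × 0.1 = 118.6218 J

118.62 J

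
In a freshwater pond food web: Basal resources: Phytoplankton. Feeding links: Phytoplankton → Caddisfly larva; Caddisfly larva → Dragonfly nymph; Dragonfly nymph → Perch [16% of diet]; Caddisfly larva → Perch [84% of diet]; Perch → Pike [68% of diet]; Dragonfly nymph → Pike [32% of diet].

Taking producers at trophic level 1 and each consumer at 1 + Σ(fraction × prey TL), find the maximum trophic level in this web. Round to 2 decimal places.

Caddisfly larva: 1 + 1 = 2
Dragonfly nymph: 1 + 2 = 3
Perch: 1 + (0.16×3 + 0.84×2) = 3.16
Pike: 1 + (0.68×3.16 + 0.32×3) = 4.1088

4.11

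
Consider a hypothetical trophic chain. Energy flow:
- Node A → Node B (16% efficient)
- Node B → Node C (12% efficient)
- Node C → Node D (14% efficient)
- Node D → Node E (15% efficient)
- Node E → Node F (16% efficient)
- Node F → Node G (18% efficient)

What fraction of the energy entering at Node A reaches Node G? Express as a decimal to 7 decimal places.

Product of link efficiencies: 0.16 × 0.12 × 0.14 × 0.15 × 0.16 × 0.18 = 0.00001161216

0.0000116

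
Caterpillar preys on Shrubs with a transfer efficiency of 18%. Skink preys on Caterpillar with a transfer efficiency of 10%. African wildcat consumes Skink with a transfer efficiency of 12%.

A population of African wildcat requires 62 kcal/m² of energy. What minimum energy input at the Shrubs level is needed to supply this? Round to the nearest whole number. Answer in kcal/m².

Cumulative transfer efficiency: 0.18 × 0.1 × 0.12 = 0.00216
Shrubs energy = 62 / 0.00216 = 28704 kcal/m²

28704 kcal/m²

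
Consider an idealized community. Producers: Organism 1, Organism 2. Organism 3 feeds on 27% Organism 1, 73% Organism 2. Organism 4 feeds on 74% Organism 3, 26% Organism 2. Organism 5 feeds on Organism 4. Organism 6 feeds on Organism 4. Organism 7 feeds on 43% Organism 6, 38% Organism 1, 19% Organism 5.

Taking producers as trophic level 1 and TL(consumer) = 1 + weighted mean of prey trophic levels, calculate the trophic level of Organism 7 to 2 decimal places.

3.70

Organism 3: 1 + (0.27×1 + 0.73×1) = 2
Organism 4: 1 + (0.74×2 + 0.26×1) = 2.74
Organism 5: 1 + 2.74 = 3.74
Organism 6: 1 + 2.74 = 3.74
Organism 7: 1 + (0.43×3.74 + 0.38×1 + 0.19×3.74) = 3.6988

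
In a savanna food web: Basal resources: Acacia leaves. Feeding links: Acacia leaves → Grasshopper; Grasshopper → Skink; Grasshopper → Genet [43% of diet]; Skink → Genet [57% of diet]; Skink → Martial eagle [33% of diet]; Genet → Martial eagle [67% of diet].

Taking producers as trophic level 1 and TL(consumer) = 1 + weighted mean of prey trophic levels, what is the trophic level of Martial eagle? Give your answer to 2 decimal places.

4.38

Grasshopper: 1 + 1 = 2
Skink: 1 + 2 = 3
Genet: 1 + (0.43×2 + 0.57×3) = 3.57
Martial eagle: 1 + (0.33×3 + 0.67×3.57) = 4.3819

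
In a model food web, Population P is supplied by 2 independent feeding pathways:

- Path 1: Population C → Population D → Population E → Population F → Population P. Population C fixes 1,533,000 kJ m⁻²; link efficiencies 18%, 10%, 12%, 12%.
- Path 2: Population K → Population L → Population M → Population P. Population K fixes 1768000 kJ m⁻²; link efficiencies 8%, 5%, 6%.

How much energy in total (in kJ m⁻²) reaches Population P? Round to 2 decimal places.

821.67 kJ m⁻²

Path 1: 1533000 × 0.18 × 0.1 × 0.12 × 0.12 = 397.3536 kJ m⁻²
Path 2: 1768000 × 0.08 × 0.05 × 0.06 = 424.32 kJ m⁻²
Total at Population P: 397.3536 + 424.32 = 821.6736 kJ m⁻²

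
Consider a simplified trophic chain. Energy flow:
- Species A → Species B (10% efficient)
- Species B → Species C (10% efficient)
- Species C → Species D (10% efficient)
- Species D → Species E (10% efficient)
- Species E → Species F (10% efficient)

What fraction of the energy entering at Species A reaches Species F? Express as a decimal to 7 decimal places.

0.0000100

Product of link efficiencies: 0.1 × 0.1 × 0.1 × 0.1 × 0.1 = 0.00001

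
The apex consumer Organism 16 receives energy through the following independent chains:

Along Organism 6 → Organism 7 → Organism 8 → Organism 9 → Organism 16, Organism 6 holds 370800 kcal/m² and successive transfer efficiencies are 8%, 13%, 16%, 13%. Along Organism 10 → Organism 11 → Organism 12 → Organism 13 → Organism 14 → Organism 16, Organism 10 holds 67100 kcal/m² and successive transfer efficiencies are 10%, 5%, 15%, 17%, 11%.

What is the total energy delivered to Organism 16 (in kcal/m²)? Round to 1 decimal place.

81.2 kcal/m²

Via Organism 6: 370800 × 0.08 × 0.13 × 0.16 × 0.13 = 80.211456 kcal/m²
Via Organism 10: 67100 × 0.1 × 0.05 × 0.15 × 0.17 × 0.11 = 0.9410775 kcal/m²
Total at Organism 16: 80.211456 + 0.9410775 = 81.1525335 kcal/m²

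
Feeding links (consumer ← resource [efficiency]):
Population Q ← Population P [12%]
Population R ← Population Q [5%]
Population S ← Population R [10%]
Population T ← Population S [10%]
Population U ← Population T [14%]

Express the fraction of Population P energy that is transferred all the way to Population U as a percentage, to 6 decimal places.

Product of link efficiencies: 0.12 × 0.05 × 0.1 × 0.1 × 0.14 = 0.0000084
As a percentage: 0.0000084 × 100 = 0.000840%

0.000840%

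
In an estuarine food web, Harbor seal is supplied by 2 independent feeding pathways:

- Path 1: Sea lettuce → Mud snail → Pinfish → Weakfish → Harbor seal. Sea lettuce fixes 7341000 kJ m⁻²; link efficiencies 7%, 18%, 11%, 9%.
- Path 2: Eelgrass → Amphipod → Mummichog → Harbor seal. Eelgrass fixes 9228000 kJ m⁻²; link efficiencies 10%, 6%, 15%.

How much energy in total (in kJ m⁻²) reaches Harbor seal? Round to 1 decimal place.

Path 1: 7341000 × 0.07 × 0.18 × 0.11 × 0.09 = 915.71634 kJ m⁻²
Path 2: 9228000 × 0.1 × 0.06 × 0.15 = 8305.2 kJ m⁻²
Total at Harbor seal: 915.71634 + 8305.2 = 9220.91634 kJ m⁻²

9220.9 kJ m⁻²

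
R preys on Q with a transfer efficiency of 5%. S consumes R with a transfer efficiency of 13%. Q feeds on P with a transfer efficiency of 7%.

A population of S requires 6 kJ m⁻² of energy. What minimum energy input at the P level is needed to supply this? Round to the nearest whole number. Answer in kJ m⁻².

13187 kJ m⁻²

Cumulative transfer efficiency: 0.07 × 0.05 × 0.13 = 0.000455
P energy = 6 / 0.000455 = 13187 kJ m⁻²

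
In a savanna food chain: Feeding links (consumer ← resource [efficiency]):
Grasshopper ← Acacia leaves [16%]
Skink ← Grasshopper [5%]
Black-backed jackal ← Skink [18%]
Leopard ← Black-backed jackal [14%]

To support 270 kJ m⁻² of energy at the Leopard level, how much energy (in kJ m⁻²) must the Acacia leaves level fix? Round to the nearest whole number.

Cumulative transfer efficiency: 0.16 × 0.05 × 0.18 × 0.14 = 0.0002016
Acacia leaves energy = 270 / 0.0002016 = 1339286 kJ m⁻²

1339286 kJ m⁻²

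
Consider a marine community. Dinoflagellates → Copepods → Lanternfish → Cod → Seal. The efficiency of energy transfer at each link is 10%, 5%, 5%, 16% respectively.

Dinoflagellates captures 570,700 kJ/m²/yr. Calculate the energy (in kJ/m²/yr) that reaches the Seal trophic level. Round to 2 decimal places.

Copepods: 570700 × 0.1 = 57070 kJ/m²/yr
Lanternfish: 57070 × 0.05 = 2853.5 kJ/m²/yr
Cod: 2853.5 × 0.05 = 142.675 kJ/m²/yr
Seal: 142.675 × 0.16 = 22.828 kJ/m²/yr

22.83 kJ/m²/yr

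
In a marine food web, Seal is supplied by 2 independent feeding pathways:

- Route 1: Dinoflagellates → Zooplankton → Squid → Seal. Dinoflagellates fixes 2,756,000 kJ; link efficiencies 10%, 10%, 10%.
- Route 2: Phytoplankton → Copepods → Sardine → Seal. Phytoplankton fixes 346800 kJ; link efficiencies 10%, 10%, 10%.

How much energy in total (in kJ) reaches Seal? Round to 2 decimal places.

Route 1: 2756000 × 0.1 × 0.1 × 0.1 = 2756 kJ
Route 2: 346800 × 0.1 × 0.1 × 0.1 = 346.8 kJ
Total at Seal: 2756 + 346.8 = 3102.8 kJ

3102.80 kJ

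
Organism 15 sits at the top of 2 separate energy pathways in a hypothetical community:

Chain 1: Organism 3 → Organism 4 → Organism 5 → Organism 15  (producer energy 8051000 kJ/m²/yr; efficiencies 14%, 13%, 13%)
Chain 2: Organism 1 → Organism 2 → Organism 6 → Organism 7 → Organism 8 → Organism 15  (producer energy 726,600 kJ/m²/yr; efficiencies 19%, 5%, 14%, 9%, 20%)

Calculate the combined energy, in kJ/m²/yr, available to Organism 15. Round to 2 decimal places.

Chain 1: 8051000 × 0.14 × 0.13 × 0.13 = 19048.666 kJ/m²/yr
Chain 2: 726600 × 0.19 × 0.05 × 0.14 × 0.09 × 0.2 = 17.394804 kJ/m²/yr
Total at Organism 15: 19048.666 + 17.394804 = 19066.060804 kJ/m²/yr

19066.06 kJ/m²/yr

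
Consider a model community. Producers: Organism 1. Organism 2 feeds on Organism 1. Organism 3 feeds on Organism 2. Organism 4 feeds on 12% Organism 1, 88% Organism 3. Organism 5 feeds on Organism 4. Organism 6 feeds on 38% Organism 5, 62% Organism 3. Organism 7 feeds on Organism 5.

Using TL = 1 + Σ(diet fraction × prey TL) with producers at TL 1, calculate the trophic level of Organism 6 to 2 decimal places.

4.67

Organism 2: 1 + 1 = 2
Organism 3: 1 + 2 = 3
Organism 4: 1 + (0.12×1 + 0.88×3) = 3.76
Organism 5: 1 + 3.76 = 4.76
Organism 6: 1 + (0.38×4.76 + 0.62×3) = 4.6688
Organism 7: 1 + 4.76 = 5.76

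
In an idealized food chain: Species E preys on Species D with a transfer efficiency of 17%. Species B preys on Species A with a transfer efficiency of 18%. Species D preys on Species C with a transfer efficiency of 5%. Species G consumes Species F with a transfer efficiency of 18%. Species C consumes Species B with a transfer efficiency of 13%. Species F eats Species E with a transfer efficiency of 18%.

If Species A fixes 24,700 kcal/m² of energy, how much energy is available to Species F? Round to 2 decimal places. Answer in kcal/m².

0.88 kcal/m²

Species B: 24700 × 0.18 = 4446 kcal/m²
Species C: 4446 × 0.13 = 577.98 kcal/m²
Species D: 577.98 × 0.05 = 28.899 kcal/m²
Species E: 28.899 × 0.17 = 4.91283 kcal/m²
Species F: 4.91283 × 0.18 = 0.8843094 kcal/m²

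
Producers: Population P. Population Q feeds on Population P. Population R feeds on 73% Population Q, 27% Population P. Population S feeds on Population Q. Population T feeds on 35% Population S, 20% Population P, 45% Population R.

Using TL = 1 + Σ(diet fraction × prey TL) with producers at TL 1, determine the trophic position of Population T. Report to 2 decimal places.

Population Q: 1 + 1 = 2
Population R: 1 + (0.73×2 + 0.27×1) = 2.73
Population S: 1 + 2 = 3
Population T: 1 + (0.35×3 + 0.2×1 + 0.45×2.73) = 3.4785

3.48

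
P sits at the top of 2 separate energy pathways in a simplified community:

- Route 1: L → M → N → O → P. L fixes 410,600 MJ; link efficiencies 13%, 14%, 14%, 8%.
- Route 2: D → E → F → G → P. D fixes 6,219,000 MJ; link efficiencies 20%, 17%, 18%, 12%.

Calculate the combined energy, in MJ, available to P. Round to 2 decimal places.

4650.93 MJ

Route 1: 410600 × 0.13 × 0.14 × 0.14 × 0.08 = 83.696704 MJ
Route 2: 6219000 × 0.2 × 0.17 × 0.18 × 0.12 = 4567.2336 MJ
Total at P: 83.696704 + 4567.2336 = 4650.930304 MJ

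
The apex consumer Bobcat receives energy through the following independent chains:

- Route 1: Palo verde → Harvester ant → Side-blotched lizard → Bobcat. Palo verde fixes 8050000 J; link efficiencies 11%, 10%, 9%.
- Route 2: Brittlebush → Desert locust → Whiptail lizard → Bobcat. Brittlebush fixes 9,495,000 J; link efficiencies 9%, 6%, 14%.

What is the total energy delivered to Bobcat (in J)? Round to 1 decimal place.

15147.7 J

Route 1: 8050000 × 0.11 × 0.1 × 0.09 = 7969.5 J
Route 2: 9495000 × 0.09 × 0.06 × 0.14 = 7178.22 J
Total at Bobcat: 7969.5 + 7178.22 = 15147.72 J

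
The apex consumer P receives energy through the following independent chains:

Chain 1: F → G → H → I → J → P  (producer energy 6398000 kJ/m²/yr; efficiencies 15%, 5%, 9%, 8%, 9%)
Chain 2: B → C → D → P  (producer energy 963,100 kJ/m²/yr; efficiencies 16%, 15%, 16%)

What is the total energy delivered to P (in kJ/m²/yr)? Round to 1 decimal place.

3729.4 kJ/m²/yr

Chain 1: 6398000 × 0.15 × 0.05 × 0.09 × 0.08 × 0.09 = 31.09428 kJ/m²/yr
Chain 2: 963100 × 0.16 × 0.15 × 0.16 = 3698.304 kJ/m²/yr
Total at P: 31.09428 + 3698.304 = 3729.39828 kJ/m²/yr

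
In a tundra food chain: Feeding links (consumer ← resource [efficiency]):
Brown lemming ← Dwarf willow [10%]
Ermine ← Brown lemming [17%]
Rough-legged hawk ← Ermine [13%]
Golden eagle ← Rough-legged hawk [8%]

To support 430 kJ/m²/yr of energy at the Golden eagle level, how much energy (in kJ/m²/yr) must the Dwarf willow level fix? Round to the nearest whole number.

2432127 kJ/m²/yr

Cumulative transfer efficiency: 0.1 × 0.17 × 0.13 × 0.08 = 0.0001768
Dwarf willow energy = 430 / 0.0001768 = 2432127 kJ/m²/yr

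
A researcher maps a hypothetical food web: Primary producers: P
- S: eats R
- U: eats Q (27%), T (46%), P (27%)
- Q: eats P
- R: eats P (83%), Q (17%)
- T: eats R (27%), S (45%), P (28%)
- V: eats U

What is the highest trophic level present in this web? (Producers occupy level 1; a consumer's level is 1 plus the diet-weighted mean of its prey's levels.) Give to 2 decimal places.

4.32

Q: 1 + 1 = 2
R: 1 + (0.83×1 + 0.17×2) = 2.17
S: 1 + 2.17 = 3.17
T: 1 + (0.27×2.17 + 0.45×3.17 + 0.28×1) = 3.2924
U: 1 + (0.27×2 + 0.46×3.2924 + 0.27×1) = 3.324504
V: 1 + 3.324504 = 4.324504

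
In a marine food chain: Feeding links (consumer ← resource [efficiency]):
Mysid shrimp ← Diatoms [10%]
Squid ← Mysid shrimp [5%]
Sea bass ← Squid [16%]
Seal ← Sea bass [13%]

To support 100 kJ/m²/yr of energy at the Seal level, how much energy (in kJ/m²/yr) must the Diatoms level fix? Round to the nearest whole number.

Cumulative transfer efficiency: 0.1 × 0.05 × 0.16 × 0.13 = 0.000104
Diatoms energy = 100 / 0.000104 = 961538 kJ/m²/yr

961538 kJ/m²/yr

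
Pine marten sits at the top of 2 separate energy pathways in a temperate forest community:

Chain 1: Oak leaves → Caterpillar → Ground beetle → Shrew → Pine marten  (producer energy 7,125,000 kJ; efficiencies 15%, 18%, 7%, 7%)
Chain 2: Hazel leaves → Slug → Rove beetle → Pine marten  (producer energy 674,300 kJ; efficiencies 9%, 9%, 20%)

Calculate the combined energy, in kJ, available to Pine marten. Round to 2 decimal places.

Chain 1: 7125000 × 0.15 × 0.18 × 0.07 × 0.07 = 942.6375 kJ
Chain 2: 674300 × 0.09 × 0.09 × 0.2 = 1092.366 kJ
Total at Pine marten: 942.6375 + 1092.366 = 2035.0035 kJ

2035.00 kJ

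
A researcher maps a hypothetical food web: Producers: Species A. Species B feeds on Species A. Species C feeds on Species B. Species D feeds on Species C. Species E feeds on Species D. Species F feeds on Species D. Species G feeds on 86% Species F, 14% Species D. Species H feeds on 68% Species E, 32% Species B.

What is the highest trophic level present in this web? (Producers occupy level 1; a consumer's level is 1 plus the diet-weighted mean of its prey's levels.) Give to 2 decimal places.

Species B: 1 + 1 = 2
Species C: 1 + 2 = 3
Species D: 1 + 3 = 4
Species E: 1 + 4 = 5
Species F: 1 + 4 = 5
Species G: 1 + (0.86×5 + 0.14×4) = 5.86
Species H: 1 + (0.68×5 + 0.32×2) = 5.04

5.86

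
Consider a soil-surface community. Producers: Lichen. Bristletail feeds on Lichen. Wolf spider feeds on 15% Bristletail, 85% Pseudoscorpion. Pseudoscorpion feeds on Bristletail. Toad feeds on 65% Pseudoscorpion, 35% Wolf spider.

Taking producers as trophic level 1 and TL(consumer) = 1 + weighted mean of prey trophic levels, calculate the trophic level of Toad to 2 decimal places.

Bristletail: 1 + 1 = 2
Pseudoscorpion: 1 + 2 = 3
Wolf spider: 1 + (0.15×2 + 0.85×3) = 3.85
Toad: 1 + (0.65×3 + 0.35×3.85) = 4.2975

4.30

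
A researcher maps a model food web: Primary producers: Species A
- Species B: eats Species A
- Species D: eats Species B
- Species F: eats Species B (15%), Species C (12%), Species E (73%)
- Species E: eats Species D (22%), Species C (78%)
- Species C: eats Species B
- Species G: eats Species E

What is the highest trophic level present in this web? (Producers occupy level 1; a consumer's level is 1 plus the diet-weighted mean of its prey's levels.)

5

Species B: 1 + 1 = 2
Species C: 1 + 2 = 3
Species D: 1 + 2 = 3
Species E: 1 + (0.22×3 + 0.78×3) = 4
Species F: 1 + (0.15×2 + 0.12×3 + 0.73×4) = 4.58
Species G: 1 + 4 = 5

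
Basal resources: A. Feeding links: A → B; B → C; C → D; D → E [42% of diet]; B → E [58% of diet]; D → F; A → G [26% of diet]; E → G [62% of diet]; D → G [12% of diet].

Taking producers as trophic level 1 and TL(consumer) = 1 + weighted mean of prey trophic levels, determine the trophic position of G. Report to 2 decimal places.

B: 1 + 1 = 2
C: 1 + 2 = 3
D: 1 + 3 = 4
E: 1 + (0.42×4 + 0.58×2) = 3.84
F: 1 + 4 = 5
G: 1 + (0.26×1 + 0.62×3.84 + 0.12×4) = 4.1208

4.12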